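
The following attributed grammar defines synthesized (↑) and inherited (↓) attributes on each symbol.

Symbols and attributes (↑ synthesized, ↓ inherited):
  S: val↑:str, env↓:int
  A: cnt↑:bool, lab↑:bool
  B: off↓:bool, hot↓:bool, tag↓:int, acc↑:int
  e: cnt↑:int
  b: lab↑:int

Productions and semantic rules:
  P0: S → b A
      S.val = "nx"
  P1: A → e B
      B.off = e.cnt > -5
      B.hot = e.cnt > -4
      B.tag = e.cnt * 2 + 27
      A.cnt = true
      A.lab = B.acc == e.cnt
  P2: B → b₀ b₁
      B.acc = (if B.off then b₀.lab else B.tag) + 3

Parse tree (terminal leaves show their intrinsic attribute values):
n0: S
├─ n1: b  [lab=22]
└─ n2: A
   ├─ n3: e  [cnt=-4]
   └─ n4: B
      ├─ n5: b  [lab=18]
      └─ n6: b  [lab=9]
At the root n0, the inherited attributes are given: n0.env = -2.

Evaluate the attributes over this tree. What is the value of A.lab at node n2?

1. n0.env = -2  [given at root]
2. n1.lab = 22  [terminal]
3. n3.cnt = -4  [terminal]
4. n4.off = true  [e.cnt > -5]
5. n4.hot = false  [e.cnt > -4]
6. n4.tag = 19  [e.cnt * 2 + 27]
7. n5.lab = 18  [terminal]
8. n6.lab = 9  [terminal]
9. n4.acc = 21  [(if B.off then b₀.lab else B.tag) + 3]
10. n2.cnt = true  [true]
11. n2.lab = false  [B.acc == e.cnt]
12. n0.val = "nx"  ["nx"]

false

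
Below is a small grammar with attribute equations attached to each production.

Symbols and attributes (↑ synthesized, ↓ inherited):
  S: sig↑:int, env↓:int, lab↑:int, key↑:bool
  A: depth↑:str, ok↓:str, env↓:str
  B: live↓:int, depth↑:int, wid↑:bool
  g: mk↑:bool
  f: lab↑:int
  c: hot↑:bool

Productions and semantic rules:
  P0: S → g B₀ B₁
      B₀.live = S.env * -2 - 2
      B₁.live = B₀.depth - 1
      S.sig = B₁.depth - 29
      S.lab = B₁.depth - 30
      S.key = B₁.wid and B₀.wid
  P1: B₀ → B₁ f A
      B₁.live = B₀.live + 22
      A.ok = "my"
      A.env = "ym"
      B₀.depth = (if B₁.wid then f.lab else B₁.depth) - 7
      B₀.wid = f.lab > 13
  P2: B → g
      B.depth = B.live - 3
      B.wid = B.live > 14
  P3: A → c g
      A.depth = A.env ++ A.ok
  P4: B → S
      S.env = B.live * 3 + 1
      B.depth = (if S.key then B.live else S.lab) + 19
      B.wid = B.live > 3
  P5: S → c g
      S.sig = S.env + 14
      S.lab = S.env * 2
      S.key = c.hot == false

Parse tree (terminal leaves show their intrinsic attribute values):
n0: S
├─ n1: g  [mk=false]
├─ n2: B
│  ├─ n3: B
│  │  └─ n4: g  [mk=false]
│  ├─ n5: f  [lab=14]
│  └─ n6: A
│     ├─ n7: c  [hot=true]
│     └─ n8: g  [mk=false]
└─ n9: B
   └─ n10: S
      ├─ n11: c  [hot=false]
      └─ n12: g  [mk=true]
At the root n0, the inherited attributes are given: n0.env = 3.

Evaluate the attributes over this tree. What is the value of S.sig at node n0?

-7

1. n0.env = 3  [given at root]
2. n1.mk = false  [terminal]
3. n2.live = -8  [S.env * -2 - 2]
4. n3.live = 14  [B₀.live + 22]
5. n4.mk = false  [terminal]
6. n3.depth = 11  [B.live - 3]
7. n3.wid = false  [B.live > 14]
8. n5.lab = 14  [terminal]
9. n6.ok = "my"  ["my"]
10. n6.env = "ym"  ["ym"]
11. n7.hot = true  [terminal]
12. n8.mk = false  [terminal]
13. n6.depth = "ymmy"  [A.env ++ A.ok]
14. n2.depth = 4  [(if B₁.wid then f.lab else B₁.depth) - 7]
15. n2.wid = true  [f.lab > 13]
16. n9.live = 3  [B₀.depth - 1]
17. n10.env = 10  [B.live * 3 + 1]
18. n11.hot = false  [terminal]
19. n12.mk = true  [terminal]
20. n10.sig = 24  [S.env + 14]
21. n10.lab = 20  [S.env * 2]
22. n10.key = true  [c.hot == false]
23. n9.depth = 22  [(if S.key then B.live else S.lab) + 19]
24. n9.wid = false  [B.live > 3]
25. n0.sig = -7  [B₁.depth - 29]
26. n0.lab = -8  [B₁.depth - 30]
27. n0.key = false  [B₁.wid and B₀.wid]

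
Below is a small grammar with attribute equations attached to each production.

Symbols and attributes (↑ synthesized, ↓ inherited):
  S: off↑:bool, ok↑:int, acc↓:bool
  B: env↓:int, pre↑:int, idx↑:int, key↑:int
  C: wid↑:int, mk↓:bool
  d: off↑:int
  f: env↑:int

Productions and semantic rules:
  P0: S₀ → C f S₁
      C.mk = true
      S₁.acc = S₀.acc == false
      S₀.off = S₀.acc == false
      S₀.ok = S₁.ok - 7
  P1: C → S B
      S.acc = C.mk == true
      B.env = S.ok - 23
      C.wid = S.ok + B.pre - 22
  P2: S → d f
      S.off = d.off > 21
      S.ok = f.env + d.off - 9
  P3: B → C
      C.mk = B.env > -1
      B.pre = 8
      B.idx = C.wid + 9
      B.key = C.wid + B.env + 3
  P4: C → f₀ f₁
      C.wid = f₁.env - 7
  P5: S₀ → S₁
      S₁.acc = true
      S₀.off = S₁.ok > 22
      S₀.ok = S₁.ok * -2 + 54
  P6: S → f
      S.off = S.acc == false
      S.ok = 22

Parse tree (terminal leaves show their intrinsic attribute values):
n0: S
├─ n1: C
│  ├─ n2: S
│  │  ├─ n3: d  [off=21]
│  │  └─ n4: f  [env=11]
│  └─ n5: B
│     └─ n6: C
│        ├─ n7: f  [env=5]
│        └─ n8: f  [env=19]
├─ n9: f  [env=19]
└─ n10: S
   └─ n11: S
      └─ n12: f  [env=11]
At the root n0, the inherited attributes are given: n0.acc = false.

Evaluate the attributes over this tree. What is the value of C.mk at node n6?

true

1. n0.acc = false  [given at root]
2. n1.mk = true  [true]
3. n2.acc = true  [C.mk == true]
4. n3.off = 21  [terminal]
5. n4.env = 11  [terminal]
6. n2.off = false  [d.off > 21]
7. n2.ok = 23  [f.env + d.off - 9]
8. n5.env = 0  [S.ok - 23]
9. n6.mk = true  [B.env > -1]
10. n7.env = 5  [terminal]
11. n8.env = 19  [terminal]
12. n6.wid = 12  [f₁.env - 7]
13. n5.pre = 8  [8]
14. n5.idx = 21  [C.wid + 9]
15. n5.key = 15  [C.wid + B.env + 3]
16. n1.wid = 9  [S.ok + B.pre - 22]
17. n9.env = 19  [terminal]
18. n10.acc = true  [S₀.acc == false]
19. n11.acc = true  [true]
20. n12.env = 11  [terminal]
21. n11.off = false  [S.acc == false]
22. n11.ok = 22  [22]
23. n10.off = false  [S₁.ok > 22]
24. n10.ok = 10  [S₁.ok * -2 + 54]
25. n0.off = true  [S₀.acc == false]
26. n0.ok = 3  [S₁.ok - 7]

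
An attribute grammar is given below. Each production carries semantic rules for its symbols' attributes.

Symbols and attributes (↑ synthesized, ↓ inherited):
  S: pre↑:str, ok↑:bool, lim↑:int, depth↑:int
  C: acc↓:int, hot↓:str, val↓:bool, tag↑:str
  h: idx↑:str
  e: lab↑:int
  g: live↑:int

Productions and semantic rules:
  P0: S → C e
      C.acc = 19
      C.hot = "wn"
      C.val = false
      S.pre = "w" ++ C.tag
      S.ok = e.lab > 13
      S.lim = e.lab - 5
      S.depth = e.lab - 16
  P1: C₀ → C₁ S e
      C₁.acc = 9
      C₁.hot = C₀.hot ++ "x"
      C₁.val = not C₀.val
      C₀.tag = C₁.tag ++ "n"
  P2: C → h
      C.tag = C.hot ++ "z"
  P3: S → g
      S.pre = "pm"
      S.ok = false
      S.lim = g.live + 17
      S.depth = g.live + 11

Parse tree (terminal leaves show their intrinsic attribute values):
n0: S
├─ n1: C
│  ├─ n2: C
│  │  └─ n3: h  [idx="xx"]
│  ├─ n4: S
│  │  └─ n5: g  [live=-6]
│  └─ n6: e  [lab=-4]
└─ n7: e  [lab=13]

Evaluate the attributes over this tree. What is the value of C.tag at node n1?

"wnxzn"

1. n1.acc = 19  [19]
2. n1.hot = "wn"  ["wn"]
3. n1.val = false  [false]
4. n2.acc = 9  [9]
5. n2.hot = "wnx"  [C₀.hot ++ "x"]
6. n2.val = true  [not C₀.val]
7. n3.idx = "xx"  [terminal]
8. n2.tag = "wnxz"  [C.hot ++ "z"]
9. n5.live = -6  [terminal]
10. n4.pre = "pm"  ["pm"]
11. n4.ok = false  [false]
12. n4.lim = 11  [g.live + 17]
13. n4.depth = 5  [g.live + 11]
14. n6.lab = -4  [terminal]
15. n1.tag = "wnxzn"  [C₁.tag ++ "n"]
16. n7.lab = 13  [terminal]
17. n0.pre = "wwnxzn"  ["w" ++ C.tag]
18. n0.ok = false  [e.lab > 13]
19. n0.lim = 8  [e.lab - 5]
20. n0.depth = -3  [e.lab - 16]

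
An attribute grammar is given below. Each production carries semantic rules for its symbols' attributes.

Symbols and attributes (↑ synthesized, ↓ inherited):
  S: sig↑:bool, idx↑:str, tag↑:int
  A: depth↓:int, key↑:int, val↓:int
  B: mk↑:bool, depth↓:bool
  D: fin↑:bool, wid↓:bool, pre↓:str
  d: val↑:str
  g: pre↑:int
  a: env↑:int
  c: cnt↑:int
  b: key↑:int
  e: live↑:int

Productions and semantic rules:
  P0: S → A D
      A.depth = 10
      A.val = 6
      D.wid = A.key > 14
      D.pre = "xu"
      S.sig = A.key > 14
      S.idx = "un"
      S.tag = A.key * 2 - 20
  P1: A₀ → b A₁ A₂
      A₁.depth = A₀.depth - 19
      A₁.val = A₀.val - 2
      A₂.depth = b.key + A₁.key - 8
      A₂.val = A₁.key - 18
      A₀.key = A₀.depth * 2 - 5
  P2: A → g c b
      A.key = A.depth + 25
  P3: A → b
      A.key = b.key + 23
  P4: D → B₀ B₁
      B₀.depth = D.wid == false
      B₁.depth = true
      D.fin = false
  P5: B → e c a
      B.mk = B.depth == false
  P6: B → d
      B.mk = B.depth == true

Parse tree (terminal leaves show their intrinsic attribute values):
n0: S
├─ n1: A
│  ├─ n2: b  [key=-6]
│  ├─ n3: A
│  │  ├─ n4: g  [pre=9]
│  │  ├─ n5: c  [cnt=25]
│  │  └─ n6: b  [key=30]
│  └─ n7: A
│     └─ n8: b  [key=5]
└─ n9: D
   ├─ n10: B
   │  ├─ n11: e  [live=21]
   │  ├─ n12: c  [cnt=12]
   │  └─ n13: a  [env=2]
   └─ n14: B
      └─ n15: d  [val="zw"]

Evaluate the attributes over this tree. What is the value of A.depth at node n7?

2

1. n1.depth = 10  [10]
2. n1.val = 6  [6]
3. n2.key = -6  [terminal]
4. n3.depth = -9  [A₀.depth - 19]
5. n3.val = 4  [A₀.val - 2]
6. n4.pre = 9  [terminal]
7. n5.cnt = 25  [terminal]
8. n6.key = 30  [terminal]
9. n3.key = 16  [A.depth + 25]
10. n7.depth = 2  [b.key + A₁.key - 8]
11. n7.val = -2  [A₁.key - 18]
12. n8.key = 5  [terminal]
13. n7.key = 28  [b.key + 23]
14. n1.key = 15  [A₀.depth * 2 - 5]
15. n9.wid = true  [A.key > 14]
16. n9.pre = "xu"  ["xu"]
17. n10.depth = false  [D.wid == false]
18. n11.live = 21  [terminal]
19. n12.cnt = 12  [terminal]
20. n13.env = 2  [terminal]
21. n10.mk = true  [B.depth == false]
22. n14.depth = true  [true]
23. n15.val = "zw"  [terminal]
24. n14.mk = true  [B.depth == true]
25. n9.fin = false  [false]
26. n0.sig = true  [A.key > 14]
27. n0.idx = "un"  ["un"]
28. n0.tag = 10  [A.key * 2 - 20]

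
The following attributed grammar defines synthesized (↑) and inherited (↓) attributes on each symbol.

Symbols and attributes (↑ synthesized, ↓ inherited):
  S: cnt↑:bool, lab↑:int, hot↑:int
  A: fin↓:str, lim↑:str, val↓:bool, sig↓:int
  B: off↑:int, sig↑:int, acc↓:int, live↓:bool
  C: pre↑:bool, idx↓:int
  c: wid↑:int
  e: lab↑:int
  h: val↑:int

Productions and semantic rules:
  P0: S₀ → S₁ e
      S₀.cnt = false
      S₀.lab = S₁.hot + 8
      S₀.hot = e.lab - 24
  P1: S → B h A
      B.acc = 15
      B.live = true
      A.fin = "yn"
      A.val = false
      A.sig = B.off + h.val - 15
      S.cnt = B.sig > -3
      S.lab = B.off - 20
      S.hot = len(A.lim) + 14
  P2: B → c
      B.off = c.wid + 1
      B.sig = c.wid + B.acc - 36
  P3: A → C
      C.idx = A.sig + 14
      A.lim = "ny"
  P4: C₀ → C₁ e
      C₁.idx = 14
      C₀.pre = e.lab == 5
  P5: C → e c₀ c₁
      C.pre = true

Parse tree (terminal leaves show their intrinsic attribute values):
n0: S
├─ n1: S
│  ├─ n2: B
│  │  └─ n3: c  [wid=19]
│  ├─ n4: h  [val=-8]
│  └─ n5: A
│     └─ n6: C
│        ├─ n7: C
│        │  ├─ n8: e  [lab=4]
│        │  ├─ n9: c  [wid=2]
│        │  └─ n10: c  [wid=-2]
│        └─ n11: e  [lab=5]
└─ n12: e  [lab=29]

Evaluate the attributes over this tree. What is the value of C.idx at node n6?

11

1. n2.acc = 15  [15]
2. n2.live = true  [true]
3. n3.wid = 19  [terminal]
4. n2.off = 20  [c.wid + 1]
5. n2.sig = -2  [c.wid + B.acc - 36]
6. n4.val = -8  [terminal]
7. n5.fin = "yn"  ["yn"]
8. n5.val = false  [false]
9. n5.sig = -3  [B.off + h.val - 15]
10. n6.idx = 11  [A.sig + 14]
11. n7.idx = 14  [14]
12. n8.lab = 4  [terminal]
13. n9.wid = 2  [terminal]
14. n10.wid = -2  [terminal]
15. n7.pre = true  [true]
16. n11.lab = 5  [terminal]
17. n6.pre = true  [e.lab == 5]
18. n5.lim = "ny"  ["ny"]
19. n1.cnt = true  [B.sig > -3]
20. n1.lab = 0  [B.off - 20]
21. n1.hot = 16  [len(A.lim) + 14]
22. n12.lab = 29  [terminal]
23. n0.cnt = false  [false]
24. n0.lab = 24  [S₁.hot + 8]
25. n0.hot = 5  [e.lab - 24]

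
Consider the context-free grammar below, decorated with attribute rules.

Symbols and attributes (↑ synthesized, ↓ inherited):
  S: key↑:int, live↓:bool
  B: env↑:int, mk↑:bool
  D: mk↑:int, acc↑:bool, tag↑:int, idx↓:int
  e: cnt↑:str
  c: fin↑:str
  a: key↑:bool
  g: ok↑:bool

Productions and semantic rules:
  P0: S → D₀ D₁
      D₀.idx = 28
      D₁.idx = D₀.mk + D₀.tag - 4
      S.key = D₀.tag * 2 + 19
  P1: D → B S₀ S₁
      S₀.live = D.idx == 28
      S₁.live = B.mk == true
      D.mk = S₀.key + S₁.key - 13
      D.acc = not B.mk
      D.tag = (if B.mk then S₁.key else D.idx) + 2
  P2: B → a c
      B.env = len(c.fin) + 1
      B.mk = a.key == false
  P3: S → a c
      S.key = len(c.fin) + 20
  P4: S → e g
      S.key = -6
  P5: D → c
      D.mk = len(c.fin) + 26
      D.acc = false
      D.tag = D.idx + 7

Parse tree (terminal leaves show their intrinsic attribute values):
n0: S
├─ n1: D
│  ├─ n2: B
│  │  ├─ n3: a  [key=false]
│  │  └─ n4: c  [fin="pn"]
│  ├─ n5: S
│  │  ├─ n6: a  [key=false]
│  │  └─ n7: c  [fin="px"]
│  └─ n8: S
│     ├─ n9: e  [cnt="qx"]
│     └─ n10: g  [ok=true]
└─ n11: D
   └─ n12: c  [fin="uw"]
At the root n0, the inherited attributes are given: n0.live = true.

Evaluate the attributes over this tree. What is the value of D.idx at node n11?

-5

1. n0.live = true  [given at root]
2. n1.idx = 28  [28]
3. n3.key = false  [terminal]
4. n4.fin = "pn"  [terminal]
5. n2.env = 3  [len(c.fin) + 1]
6. n2.mk = true  [a.key == false]
7. n5.live = true  [D.idx == 28]
8. n6.key = false  [terminal]
9. n7.fin = "px"  [terminal]
10. n5.key = 22  [len(c.fin) + 20]
11. n8.live = true  [B.mk == true]
12. n9.cnt = "qx"  [terminal]
13. n10.ok = true  [terminal]
14. n8.key = -6  [-6]
15. n1.mk = 3  [S₀.key + S₁.key - 13]
16. n1.acc = false  [not B.mk]
17. n1.tag = -4  [(if B.mk then S₁.key else D.idx) + 2]
18. n11.idx = -5  [D₀.mk + D₀.tag - 4]
19. n12.fin = "uw"  [terminal]
20. n11.mk = 28  [len(c.fin) + 26]
21. n11.acc = false  [false]
22. n11.tag = 2  [D.idx + 7]
23. n0.key = 11  [D₀.tag * 2 + 19]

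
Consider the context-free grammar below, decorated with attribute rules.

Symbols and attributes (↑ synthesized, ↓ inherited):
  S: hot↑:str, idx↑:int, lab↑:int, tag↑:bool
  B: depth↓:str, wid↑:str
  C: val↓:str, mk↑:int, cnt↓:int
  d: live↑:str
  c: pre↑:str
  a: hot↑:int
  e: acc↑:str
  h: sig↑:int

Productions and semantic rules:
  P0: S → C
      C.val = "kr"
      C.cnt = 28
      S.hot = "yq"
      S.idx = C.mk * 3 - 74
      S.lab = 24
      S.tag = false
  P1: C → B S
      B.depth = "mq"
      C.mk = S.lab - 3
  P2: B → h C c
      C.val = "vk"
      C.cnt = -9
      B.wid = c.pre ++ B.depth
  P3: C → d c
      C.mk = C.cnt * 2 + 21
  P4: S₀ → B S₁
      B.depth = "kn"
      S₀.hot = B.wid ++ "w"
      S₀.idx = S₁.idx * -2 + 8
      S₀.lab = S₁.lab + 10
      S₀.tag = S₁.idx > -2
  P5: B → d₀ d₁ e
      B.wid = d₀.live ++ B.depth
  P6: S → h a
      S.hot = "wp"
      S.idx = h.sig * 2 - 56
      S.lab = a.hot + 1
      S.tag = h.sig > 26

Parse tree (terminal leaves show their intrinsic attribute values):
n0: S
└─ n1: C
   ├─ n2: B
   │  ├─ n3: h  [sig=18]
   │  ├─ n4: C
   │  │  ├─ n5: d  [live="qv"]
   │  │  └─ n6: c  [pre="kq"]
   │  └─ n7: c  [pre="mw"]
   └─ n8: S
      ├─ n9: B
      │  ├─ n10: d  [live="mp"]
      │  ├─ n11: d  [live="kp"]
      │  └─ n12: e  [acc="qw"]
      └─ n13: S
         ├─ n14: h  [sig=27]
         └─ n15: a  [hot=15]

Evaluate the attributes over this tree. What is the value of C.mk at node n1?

1. n1.val = "kr"  ["kr"]
2. n1.cnt = 28  [28]
3. n2.depth = "mq"  ["mq"]
4. n3.sig = 18  [terminal]
5. n4.val = "vk"  ["vk"]
6. n4.cnt = -9  [-9]
7. n5.live = "qv"  [terminal]
8. n6.pre = "kq"  [terminal]
9. n4.mk = 3  [C.cnt * 2 + 21]
10. n7.pre = "mw"  [terminal]
11. n2.wid = "mwmq"  [c.pre ++ B.depth]
12. n9.depth = "kn"  ["kn"]
13. n10.live = "mp"  [terminal]
14. n11.live = "kp"  [terminal]
15. n12.acc = "qw"  [terminal]
16. n9.wid = "mpkn"  [d₀.live ++ B.depth]
17. n14.sig = 27  [terminal]
18. n15.hot = 15  [terminal]
19. n13.hot = "wp"  ["wp"]
20. n13.idx = -2  [h.sig * 2 - 56]
21. n13.lab = 16  [a.hot + 1]
22. n13.tag = true  [h.sig > 26]
23. n8.hot = "mpknw"  [B.wid ++ "w"]
24. n8.idx = 12  [S₁.idx * -2 + 8]
25. n8.lab = 26  [S₁.lab + 10]
26. n8.tag = false  [S₁.idx > -2]
27. n1.mk = 23  [S.lab - 3]
28. n0.hot = "yq"  ["yq"]
29. n0.idx = -5  [C.mk * 3 - 74]
30. n0.lab = 24  [24]
31. n0.tag = false  [false]

23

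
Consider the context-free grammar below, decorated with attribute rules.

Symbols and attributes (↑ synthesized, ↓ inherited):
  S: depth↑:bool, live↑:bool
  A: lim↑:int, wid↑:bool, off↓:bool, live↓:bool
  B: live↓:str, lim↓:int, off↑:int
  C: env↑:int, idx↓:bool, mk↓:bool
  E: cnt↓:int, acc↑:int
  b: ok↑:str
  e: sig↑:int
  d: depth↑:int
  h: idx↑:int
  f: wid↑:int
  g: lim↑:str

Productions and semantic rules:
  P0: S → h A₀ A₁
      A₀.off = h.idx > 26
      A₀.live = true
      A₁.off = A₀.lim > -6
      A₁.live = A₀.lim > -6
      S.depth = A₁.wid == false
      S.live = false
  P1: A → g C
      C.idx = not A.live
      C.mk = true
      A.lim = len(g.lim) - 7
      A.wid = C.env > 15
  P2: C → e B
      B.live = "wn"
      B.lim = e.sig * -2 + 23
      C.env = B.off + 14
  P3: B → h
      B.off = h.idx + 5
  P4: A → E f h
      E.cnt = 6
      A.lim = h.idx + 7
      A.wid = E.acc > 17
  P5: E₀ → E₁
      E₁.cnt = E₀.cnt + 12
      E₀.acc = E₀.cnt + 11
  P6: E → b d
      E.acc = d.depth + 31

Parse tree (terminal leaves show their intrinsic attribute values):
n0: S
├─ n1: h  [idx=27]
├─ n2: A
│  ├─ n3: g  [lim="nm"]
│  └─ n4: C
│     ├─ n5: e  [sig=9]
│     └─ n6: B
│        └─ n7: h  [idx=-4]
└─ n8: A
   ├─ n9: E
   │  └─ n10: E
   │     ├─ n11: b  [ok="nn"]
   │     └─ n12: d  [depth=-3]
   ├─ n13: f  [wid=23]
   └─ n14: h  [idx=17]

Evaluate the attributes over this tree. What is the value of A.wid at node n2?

false

1. n1.idx = 27  [terminal]
2. n2.off = true  [h.idx > 26]
3. n2.live = true  [true]
4. n3.lim = "nm"  [terminal]
5. n4.idx = false  [not A.live]
6. n4.mk = true  [true]
7. n5.sig = 9  [terminal]
8. n6.live = "wn"  ["wn"]
9. n6.lim = 5  [e.sig * -2 + 23]
10. n7.idx = -4  [terminal]
11. n6.off = 1  [h.idx + 5]
12. n4.env = 15  [B.off + 14]
13. n2.lim = -5  [len(g.lim) - 7]
14. n2.wid = false  [C.env > 15]
15. n8.off = true  [A₀.lim > -6]
16. n8.live = true  [A₀.lim > -6]
17. n9.cnt = 6  [6]
18. n10.cnt = 18  [E₀.cnt + 12]
19. n11.ok = "nn"  [terminal]
20. n12.depth = -3  [terminal]
21. n10.acc = 28  [d.depth + 31]
22. n9.acc = 17  [E₀.cnt + 11]
23. n13.wid = 23  [terminal]
24. n14.idx = 17  [terminal]
25. n8.lim = 24  [h.idx + 7]
26. n8.wid = false  [E.acc > 17]
27. n0.depth = true  [A₁.wid == false]
28. n0.live = false  [false]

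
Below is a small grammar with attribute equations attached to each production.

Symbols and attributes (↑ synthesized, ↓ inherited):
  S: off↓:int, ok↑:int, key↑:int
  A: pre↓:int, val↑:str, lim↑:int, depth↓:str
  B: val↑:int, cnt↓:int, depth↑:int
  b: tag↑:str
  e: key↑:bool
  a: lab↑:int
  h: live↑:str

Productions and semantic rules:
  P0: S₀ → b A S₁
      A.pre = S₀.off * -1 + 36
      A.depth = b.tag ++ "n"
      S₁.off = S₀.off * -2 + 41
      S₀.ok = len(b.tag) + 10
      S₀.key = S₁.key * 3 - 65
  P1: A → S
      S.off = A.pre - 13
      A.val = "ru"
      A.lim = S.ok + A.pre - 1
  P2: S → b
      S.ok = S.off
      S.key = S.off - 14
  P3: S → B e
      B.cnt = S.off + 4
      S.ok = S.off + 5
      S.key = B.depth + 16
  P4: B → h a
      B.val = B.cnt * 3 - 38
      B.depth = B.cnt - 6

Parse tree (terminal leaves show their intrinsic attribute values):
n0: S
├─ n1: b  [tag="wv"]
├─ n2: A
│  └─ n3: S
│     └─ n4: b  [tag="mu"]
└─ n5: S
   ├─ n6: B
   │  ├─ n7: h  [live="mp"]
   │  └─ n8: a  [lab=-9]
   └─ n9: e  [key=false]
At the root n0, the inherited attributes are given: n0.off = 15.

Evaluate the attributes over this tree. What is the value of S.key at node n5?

1. n0.off = 15  [given at root]
2. n1.tag = "wv"  [terminal]
3. n2.pre = 21  [S₀.off * -1 + 36]
4. n2.depth = "wvn"  [b.tag ++ "n"]
5. n3.off = 8  [A.pre - 13]
6. n4.tag = "mu"  [terminal]
7. n3.ok = 8  [S.off]
8. n3.key = -6  [S.off - 14]
9. n2.val = "ru"  ["ru"]
10. n2.lim = 28  [S.ok + A.pre - 1]
11. n5.off = 11  [S₀.off * -2 + 41]
12. n6.cnt = 15  [S.off + 4]
13. n7.live = "mp"  [terminal]
14. n8.lab = -9  [terminal]
15. n6.val = 7  [B.cnt * 3 - 38]
16. n6.depth = 9  [B.cnt - 6]
17. n9.key = false  [terminal]
18. n5.ok = 16  [S.off + 5]
19. n5.key = 25  [B.depth + 16]
20. n0.ok = 12  [len(b.tag) + 10]
21. n0.key = 10  [S₁.key * 3 - 65]

25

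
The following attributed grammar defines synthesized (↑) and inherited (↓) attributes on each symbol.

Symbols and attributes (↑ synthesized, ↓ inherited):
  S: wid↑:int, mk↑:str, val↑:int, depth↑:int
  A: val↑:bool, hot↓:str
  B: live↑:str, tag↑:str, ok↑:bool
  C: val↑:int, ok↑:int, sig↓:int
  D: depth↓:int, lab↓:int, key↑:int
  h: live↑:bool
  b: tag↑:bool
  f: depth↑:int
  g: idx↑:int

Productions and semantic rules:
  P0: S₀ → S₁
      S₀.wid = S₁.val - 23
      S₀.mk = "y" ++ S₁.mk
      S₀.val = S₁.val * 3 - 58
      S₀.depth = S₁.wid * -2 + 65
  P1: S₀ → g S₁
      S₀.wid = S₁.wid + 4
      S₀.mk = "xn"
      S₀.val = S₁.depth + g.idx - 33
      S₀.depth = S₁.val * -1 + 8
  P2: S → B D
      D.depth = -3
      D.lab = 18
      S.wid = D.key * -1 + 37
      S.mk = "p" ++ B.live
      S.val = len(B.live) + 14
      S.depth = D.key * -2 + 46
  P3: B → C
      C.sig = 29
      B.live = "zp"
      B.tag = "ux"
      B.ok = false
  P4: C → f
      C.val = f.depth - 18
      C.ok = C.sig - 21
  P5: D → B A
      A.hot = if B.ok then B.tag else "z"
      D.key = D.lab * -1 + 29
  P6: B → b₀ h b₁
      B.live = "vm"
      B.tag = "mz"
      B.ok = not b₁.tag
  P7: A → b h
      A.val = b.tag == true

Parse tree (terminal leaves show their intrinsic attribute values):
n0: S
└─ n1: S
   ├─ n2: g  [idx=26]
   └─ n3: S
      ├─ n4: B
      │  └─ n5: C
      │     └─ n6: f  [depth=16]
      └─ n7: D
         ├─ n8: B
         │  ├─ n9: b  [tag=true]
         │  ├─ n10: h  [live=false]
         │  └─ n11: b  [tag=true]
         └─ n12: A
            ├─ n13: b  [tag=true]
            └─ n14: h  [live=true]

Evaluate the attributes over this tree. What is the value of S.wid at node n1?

30

1. n2.idx = 26  [terminal]
2. n5.sig = 29  [29]
3. n6.depth = 16  [terminal]
4. n5.val = -2  [f.depth - 18]
5. n5.ok = 8  [C.sig - 21]
6. n4.live = "zp"  ["zp"]
7. n4.tag = "ux"  ["ux"]
8. n4.ok = false  [false]
9. n7.depth = -3  [-3]
10. n7.lab = 18  [18]
11. n9.tag = true  [terminal]
12. n10.live = false  [terminal]
13. n11.tag = true  [terminal]
14. n8.live = "vm"  ["vm"]
15. n8.tag = "mz"  ["mz"]
16. n8.ok = false  [not b₁.tag]
17. n12.hot = "z"  [if B.ok then B.tag else "z"]
18. n13.tag = true  [terminal]
19. n14.live = true  [terminal]
20. n12.val = true  [b.tag == true]
21. n7.key = 11  [D.lab * -1 + 29]
22. n3.wid = 26  [D.key * -1 + 37]
23. n3.mk = "pzp"  ["p" ++ B.live]
24. n3.val = 16  [len(B.live) + 14]
25. n3.depth = 24  [D.key * -2 + 46]
26. n1.wid = 30  [S₁.wid + 4]
27. n1.mk = "xn"  ["xn"]
28. n1.val = 17  [S₁.depth + g.idx - 33]
29. n1.depth = -8  [S₁.val * -1 + 8]
30. n0.wid = -6  [S₁.val - 23]
31. n0.mk = "yxn"  ["y" ++ S₁.mk]
32. n0.val = -7  [S₁.val * 3 - 58]
33. n0.depth = 5  [S₁.wid * -2 + 65]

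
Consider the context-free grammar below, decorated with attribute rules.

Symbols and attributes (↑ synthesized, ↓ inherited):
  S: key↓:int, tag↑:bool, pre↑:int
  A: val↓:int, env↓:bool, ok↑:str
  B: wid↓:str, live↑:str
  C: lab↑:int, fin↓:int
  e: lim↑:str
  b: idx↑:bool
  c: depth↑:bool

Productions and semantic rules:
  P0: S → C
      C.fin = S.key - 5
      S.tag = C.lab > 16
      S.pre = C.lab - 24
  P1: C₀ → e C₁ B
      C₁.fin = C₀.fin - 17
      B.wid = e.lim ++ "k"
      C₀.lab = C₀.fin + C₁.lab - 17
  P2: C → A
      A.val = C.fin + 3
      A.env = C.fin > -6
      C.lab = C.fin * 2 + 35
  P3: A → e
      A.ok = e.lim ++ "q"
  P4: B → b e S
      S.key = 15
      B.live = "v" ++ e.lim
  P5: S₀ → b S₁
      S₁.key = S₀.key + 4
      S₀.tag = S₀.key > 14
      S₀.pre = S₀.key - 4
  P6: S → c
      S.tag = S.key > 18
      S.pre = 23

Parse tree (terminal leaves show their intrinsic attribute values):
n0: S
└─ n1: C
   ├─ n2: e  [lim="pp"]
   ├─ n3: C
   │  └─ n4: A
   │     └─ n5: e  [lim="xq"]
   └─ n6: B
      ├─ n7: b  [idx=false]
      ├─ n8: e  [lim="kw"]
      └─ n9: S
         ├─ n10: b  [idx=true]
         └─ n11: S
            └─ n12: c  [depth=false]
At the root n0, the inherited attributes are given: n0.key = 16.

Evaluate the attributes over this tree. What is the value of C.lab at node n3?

23

1. n0.key = 16  [given at root]
2. n1.fin = 11  [S.key - 5]
3. n2.lim = "pp"  [terminal]
4. n3.fin = -6  [C₀.fin - 17]
5. n4.val = -3  [C.fin + 3]
6. n4.env = false  [C.fin > -6]
7. n5.lim = "xq"  [terminal]
8. n4.ok = "xqq"  [e.lim ++ "q"]
9. n3.lab = 23  [C.fin * 2 + 35]
10. n6.wid = "ppk"  [e.lim ++ "k"]
11. n7.idx = false  [terminal]
12. n8.lim = "kw"  [terminal]
13. n9.key = 15  [15]
14. n10.idx = true  [terminal]
15. n11.key = 19  [S₀.key + 4]
16. n12.depth = false  [terminal]
17. n11.tag = true  [S.key > 18]
18. n11.pre = 23  [23]
19. n9.tag = true  [S₀.key > 14]
20. n9.pre = 11  [S₀.key - 4]
21. n6.live = "vkw"  ["v" ++ e.lim]
22. n1.lab = 17  [C₀.fin + C₁.lab - 17]
23. n0.tag = true  [C.lab > 16]
24. n0.pre = -7  [C.lab - 24]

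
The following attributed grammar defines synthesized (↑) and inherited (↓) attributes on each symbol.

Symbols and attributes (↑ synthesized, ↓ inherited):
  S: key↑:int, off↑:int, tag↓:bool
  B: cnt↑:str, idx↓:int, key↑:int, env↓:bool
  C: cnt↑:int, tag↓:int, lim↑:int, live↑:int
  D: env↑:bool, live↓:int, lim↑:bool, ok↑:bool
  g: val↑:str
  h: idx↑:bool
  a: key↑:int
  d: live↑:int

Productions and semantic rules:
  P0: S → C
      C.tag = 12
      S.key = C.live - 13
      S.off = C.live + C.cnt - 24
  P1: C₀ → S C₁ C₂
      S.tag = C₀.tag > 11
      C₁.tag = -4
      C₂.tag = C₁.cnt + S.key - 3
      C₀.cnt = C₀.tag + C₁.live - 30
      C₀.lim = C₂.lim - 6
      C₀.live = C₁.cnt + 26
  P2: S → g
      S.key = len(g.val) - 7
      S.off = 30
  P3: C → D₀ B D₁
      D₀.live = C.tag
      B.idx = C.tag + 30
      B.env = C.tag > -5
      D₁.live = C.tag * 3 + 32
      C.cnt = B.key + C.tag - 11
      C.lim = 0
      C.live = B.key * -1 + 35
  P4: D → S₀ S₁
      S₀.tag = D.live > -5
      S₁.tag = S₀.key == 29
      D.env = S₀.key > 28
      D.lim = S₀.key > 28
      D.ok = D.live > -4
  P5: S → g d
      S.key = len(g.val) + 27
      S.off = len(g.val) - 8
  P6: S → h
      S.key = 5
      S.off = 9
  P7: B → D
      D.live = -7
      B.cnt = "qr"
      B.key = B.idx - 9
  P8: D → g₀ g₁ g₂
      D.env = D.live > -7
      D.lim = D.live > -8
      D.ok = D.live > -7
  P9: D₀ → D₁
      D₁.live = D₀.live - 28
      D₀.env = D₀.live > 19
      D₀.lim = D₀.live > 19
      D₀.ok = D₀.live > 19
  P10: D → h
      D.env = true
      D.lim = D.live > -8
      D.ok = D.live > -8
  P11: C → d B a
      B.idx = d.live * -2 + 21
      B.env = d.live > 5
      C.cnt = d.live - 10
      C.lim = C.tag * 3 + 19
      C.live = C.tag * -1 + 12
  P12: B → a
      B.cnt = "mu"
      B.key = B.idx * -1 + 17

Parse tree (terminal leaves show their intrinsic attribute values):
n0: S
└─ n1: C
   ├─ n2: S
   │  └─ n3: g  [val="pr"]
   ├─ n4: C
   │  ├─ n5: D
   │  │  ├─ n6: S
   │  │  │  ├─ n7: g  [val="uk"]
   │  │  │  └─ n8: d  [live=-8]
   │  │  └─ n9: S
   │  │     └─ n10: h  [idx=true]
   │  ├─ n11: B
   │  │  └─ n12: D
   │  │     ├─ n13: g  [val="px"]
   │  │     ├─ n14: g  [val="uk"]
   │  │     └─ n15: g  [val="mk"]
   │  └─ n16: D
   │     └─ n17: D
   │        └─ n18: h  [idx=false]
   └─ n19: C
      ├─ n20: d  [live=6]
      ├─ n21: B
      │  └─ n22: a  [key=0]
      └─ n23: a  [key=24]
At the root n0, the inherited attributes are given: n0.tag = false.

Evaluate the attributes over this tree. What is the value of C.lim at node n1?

1. n0.tag = false  [given at root]
2. n1.tag = 12  [12]
3. n2.tag = true  [C₀.tag > 11]
4. n3.val = "pr"  [terminal]
5. n2.key = -5  [len(g.val) - 7]
6. n2.off = 30  [30]
7. n4.tag = -4  [-4]
8. n5.live = -4  [C.tag]
9. n6.tag = true  [D.live > -5]
10. n7.val = "uk"  [terminal]
11. n8.live = -8  [terminal]
12. n6.key = 29  [len(g.val) + 27]
13. n6.off = -6  [len(g.val) - 8]
14. n9.tag = true  [S₀.key == 29]
15. n10.idx = true  [terminal]
16. n9.key = 5  [5]
17. n9.off = 9  [9]
18. n5.env = true  [S₀.key > 28]
19. n5.lim = true  [S₀.key > 28]
20. n5.ok = false  [D.live > -4]
21. n11.idx = 26  [C.tag + 30]
22. n11.env = true  [C.tag > -5]
23. n12.live = -7  [-7]
24. n13.val = "px"  [terminal]
25. n14.val = "uk"  [terminal]
26. n15.val = "mk"  [terminal]
27. n12.env = false  [D.live > -7]
28. n12.lim = true  [D.live > -8]
29. n12.ok = false  [D.live > -7]
30. n11.cnt = "qr"  ["qr"]
31. n11.key = 17  [B.idx - 9]
32. n16.live = 20  [C.tag * 3 + 32]
33. n17.live = -8  [D₀.live - 28]
34. n18.idx = false  [terminal]
35. n17.env = true  [true]
36. n17.lim = false  [D.live > -8]
37. n17.ok = false  [D.live > -8]
38. n16.env = true  [D₀.live > 19]
39. n16.lim = true  [D₀.live > 19]
40. n16.ok = true  [D₀.live > 19]
41. n4.cnt = 2  [B.key + C.tag - 11]
42. n4.lim = 0  [0]
43. n4.live = 18  [B.key * -1 + 35]
44. n19.tag = -6  [C₁.cnt + S.key - 3]
45. n20.live = 6  [terminal]
46. n21.idx = 9  [d.live * -2 + 21]
47. n21.env = true  [d.live > 5]
48. n22.key = 0  [terminal]
49. n21.cnt = "mu"  ["mu"]
50. n21.key = 8  [B.idx * -1 + 17]
51. n23.key = 24  [terminal]
52. n19.cnt = -4  [d.live - 10]
53. n19.lim = 1  [C.tag * 3 + 19]
54. n19.live = 18  [C.tag * -1 + 12]
55. n1.cnt = 0  [C₀.tag + C₁.live - 30]
56. n1.lim = -5  [C₂.lim - 6]
57. n1.live = 28  [C₁.cnt + 26]
58. n0.key = 15  [C.live - 13]
59. n0.off = 4  [C.live + C.cnt - 24]

-5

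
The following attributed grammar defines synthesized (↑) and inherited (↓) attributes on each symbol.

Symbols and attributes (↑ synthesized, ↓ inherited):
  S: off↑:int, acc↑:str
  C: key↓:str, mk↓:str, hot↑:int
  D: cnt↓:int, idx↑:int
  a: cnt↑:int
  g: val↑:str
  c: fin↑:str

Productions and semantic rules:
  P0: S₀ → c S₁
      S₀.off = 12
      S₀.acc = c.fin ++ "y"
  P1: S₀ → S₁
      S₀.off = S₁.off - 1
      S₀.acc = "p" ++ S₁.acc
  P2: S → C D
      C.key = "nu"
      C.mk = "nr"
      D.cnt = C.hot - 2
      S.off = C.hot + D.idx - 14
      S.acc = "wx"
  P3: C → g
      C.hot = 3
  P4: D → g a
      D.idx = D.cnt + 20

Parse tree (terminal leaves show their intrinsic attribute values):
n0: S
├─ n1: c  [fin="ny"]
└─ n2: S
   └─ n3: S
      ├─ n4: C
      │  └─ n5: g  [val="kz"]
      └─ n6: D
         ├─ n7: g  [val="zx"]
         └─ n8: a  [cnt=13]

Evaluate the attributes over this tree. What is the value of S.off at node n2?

1. n1.fin = "ny"  [terminal]
2. n4.key = "nu"  ["nu"]
3. n4.mk = "nr"  ["nr"]
4. n5.val = "kz"  [terminal]
5. n4.hot = 3  [3]
6. n6.cnt = 1  [C.hot - 2]
7. n7.val = "zx"  [terminal]
8. n8.cnt = 13  [terminal]
9. n6.idx = 21  [D.cnt + 20]
10. n3.off = 10  [C.hot + D.idx - 14]
11. n3.acc = "wx"  ["wx"]
12. n2.off = 9  [S₁.off - 1]
13. n2.acc = "pwx"  ["p" ++ S₁.acc]
14. n0.off = 12  [12]
15. n0.acc = "nyy"  [c.fin ++ "y"]

9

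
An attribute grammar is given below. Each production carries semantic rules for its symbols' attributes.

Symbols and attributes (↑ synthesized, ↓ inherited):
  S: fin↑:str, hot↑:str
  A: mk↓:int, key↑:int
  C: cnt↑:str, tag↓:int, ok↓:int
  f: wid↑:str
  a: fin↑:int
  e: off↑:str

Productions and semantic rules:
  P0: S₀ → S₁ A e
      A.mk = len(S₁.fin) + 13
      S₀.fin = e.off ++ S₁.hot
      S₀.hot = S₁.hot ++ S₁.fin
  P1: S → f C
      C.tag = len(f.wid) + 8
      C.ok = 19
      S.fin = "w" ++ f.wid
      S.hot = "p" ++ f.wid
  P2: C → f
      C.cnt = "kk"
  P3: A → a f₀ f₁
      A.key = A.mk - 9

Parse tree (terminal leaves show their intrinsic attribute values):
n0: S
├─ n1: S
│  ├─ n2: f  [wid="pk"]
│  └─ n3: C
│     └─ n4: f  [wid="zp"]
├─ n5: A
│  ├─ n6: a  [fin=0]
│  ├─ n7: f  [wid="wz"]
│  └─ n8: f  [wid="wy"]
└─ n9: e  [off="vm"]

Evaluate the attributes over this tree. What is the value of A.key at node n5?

1. n2.wid = "pk"  [terminal]
2. n3.tag = 10  [len(f.wid) + 8]
3. n3.ok = 19  [19]
4. n4.wid = "zp"  [terminal]
5. n3.cnt = "kk"  ["kk"]
6. n1.fin = "wpk"  ["w" ++ f.wid]
7. n1.hot = "ppk"  ["p" ++ f.wid]
8. n5.mk = 16  [len(S₁.fin) + 13]
9. n6.fin = 0  [terminal]
10. n7.wid = "wz"  [terminal]
11. n8.wid = "wy"  [terminal]
12. n5.key = 7  [A.mk - 9]
13. n9.off = "vm"  [terminal]
14. n0.fin = "vmppk"  [e.off ++ S₁.hot]
15. n0.hot = "ppkwpk"  [S₁.hot ++ S₁.fin]

7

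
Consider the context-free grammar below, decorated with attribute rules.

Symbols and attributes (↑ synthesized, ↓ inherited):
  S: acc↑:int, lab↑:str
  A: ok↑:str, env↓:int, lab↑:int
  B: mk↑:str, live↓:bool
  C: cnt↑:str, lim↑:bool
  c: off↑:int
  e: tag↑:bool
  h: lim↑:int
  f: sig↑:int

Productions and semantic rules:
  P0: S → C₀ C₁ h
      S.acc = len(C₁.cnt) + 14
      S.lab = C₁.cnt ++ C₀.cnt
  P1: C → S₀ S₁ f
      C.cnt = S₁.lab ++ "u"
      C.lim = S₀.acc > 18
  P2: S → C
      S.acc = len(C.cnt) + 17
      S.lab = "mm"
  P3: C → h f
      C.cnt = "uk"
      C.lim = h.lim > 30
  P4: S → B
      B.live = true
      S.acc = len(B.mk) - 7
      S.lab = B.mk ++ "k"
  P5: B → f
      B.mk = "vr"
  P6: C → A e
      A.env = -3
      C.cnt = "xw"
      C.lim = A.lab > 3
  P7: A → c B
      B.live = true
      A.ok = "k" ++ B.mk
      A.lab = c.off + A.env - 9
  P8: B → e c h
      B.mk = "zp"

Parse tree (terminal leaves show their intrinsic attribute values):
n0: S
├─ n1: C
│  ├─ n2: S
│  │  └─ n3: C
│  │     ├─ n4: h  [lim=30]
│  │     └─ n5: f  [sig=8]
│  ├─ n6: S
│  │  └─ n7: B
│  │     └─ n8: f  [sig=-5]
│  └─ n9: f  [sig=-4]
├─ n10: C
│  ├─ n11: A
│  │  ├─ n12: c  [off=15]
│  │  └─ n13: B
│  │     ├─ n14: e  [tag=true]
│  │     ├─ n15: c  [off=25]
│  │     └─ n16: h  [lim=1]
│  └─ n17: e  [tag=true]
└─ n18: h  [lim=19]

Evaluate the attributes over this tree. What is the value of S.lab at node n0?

1. n4.lim = 30  [terminal]
2. n5.sig = 8  [terminal]
3. n3.cnt = "uk"  ["uk"]
4. n3.lim = false  [h.lim > 30]
5. n2.acc = 19  [len(C.cnt) + 17]
6. n2.lab = "mm"  ["mm"]
7. n7.live = true  [true]
8. n8.sig = -5  [terminal]
9. n7.mk = "vr"  ["vr"]
10. n6.acc = -5  [len(B.mk) - 7]
11. n6.lab = "vrk"  [B.mk ++ "k"]
12. n9.sig = -4  [terminal]
13. n1.cnt = "vrku"  [S₁.lab ++ "u"]
14. n1.lim = true  [S₀.acc > 18]
15. n11.env = -3  [-3]
16. n12.off = 15  [terminal]
17. n13.live = true  [true]
18. n14.tag = true  [terminal]
19. n15.off = 25  [terminal]
20. n16.lim = 1  [terminal]
21. n13.mk = "zp"  ["zp"]
22. n11.ok = "kzp"  ["k" ++ B.mk]
23. n11.lab = 3  [c.off + A.env - 9]
24. n17.tag = true  [terminal]
25. n10.cnt = "xw"  ["xw"]
26. n10.lim = false  [A.lab > 3]
27. n18.lim = 19  [terminal]
28. n0.acc = 16  [len(C₁.cnt) + 14]
29. n0.lab = "xwvrku"  [C₁.cnt ++ C₀.cnt]

"xwvrku"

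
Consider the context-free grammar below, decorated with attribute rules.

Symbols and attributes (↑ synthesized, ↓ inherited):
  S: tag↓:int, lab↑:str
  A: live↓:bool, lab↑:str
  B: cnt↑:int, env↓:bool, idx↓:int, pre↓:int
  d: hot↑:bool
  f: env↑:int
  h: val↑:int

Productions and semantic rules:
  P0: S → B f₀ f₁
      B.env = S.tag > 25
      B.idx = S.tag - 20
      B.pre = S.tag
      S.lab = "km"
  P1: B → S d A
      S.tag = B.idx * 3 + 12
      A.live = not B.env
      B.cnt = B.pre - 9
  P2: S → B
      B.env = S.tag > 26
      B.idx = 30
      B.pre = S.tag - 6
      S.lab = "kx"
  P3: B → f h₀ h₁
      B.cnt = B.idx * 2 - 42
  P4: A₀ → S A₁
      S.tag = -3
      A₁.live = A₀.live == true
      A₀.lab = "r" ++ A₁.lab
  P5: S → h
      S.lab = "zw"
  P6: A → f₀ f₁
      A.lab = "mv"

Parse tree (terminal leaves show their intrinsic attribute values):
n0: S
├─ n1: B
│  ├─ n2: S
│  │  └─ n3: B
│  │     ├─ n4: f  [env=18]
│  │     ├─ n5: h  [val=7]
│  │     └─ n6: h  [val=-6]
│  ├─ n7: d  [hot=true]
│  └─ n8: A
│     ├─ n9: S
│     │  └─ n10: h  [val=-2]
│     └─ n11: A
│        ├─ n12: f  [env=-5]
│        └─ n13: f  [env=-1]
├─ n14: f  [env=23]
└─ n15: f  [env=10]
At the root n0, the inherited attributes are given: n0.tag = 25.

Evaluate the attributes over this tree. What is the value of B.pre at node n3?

1. n0.tag = 25  [given at root]
2. n1.env = false  [S.tag > 25]
3. n1.idx = 5  [S.tag - 20]
4. n1.pre = 25  [S.tag]
5. n2.tag = 27  [B.idx * 3 + 12]
6. n3.env = true  [S.tag > 26]
7. n3.idx = 30  [30]
8. n3.pre = 21  [S.tag - 6]
9. n4.env = 18  [terminal]
10. n5.val = 7  [terminal]
11. n6.val = -6  [terminal]
12. n3.cnt = 18  [B.idx * 2 - 42]
13. n2.lab = "kx"  ["kx"]
14. n7.hot = true  [terminal]
15. n8.live = true  [not B.env]
16. n9.tag = -3  [-3]
17. n10.val = -2  [terminal]
18. n9.lab = "zw"  ["zw"]
19. n11.live = true  [A₀.live == true]
20. n12.env = -5  [terminal]
21. n13.env = -1  [terminal]
22. n11.lab = "mv"  ["mv"]
23. n8.lab = "rmv"  ["r" ++ A₁.lab]
24. n1.cnt = 16  [B.pre - 9]
25. n14.env = 23  [terminal]
26. n15.env = 10  [terminal]
27. n0.lab = "km"  ["km"]

21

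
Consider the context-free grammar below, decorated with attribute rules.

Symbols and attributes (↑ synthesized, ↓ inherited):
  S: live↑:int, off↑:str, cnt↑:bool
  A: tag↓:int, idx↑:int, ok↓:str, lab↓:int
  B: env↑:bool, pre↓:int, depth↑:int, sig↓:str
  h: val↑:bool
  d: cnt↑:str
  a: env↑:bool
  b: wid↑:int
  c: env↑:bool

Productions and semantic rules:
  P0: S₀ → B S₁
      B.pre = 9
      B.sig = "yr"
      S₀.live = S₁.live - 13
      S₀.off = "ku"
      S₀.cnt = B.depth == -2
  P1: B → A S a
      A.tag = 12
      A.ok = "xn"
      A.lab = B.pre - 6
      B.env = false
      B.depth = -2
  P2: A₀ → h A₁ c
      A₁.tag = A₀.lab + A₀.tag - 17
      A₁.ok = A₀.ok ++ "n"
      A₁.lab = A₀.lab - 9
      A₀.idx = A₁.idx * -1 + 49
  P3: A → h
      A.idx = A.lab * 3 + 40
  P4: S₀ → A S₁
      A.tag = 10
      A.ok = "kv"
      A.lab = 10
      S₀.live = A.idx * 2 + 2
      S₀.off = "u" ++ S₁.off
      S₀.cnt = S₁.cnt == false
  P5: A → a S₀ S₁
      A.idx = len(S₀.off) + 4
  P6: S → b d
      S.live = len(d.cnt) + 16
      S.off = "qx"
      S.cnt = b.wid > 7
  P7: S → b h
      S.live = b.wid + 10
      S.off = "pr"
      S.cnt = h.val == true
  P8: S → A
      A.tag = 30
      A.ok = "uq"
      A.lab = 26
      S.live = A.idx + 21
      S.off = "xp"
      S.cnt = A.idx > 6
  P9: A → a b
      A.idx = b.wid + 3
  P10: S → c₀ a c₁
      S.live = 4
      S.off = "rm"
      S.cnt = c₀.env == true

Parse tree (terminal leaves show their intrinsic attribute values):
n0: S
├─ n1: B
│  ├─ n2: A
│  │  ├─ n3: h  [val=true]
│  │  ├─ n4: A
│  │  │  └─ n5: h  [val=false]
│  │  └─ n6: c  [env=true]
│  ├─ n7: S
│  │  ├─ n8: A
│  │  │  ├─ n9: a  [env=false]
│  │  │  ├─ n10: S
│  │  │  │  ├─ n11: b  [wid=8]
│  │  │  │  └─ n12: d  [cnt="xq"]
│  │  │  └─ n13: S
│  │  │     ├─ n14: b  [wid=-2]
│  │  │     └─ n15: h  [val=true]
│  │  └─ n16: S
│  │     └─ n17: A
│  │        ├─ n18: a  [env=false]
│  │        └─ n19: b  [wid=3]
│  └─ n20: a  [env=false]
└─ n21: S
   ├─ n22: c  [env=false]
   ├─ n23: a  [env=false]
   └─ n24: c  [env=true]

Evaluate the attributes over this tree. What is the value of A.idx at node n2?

1. n1.pre = 9  [9]
2. n1.sig = "yr"  ["yr"]
3. n2.tag = 12  [12]
4. n2.ok = "xn"  ["xn"]
5. n2.lab = 3  [B.pre - 6]
6. n3.val = true  [terminal]
7. n4.tag = -2  [A₀.lab + A₀.tag - 17]
8. n4.ok = "xnn"  [A₀.ok ++ "n"]
9. n4.lab = -6  [A₀.lab - 9]
10. n5.val = false  [terminal]
11. n4.idx = 22  [A.lab * 3 + 40]
12. n6.env = true  [terminal]
13. n2.idx = 27  [A₁.idx * -1 + 49]
14. n8.tag = 10  [10]
15. n8.ok = "kv"  ["kv"]
16. n8.lab = 10  [10]
17. n9.env = false  [terminal]
18. n11.wid = 8  [terminal]
19. n12.cnt = "xq"  [terminal]
20. n10.live = 18  [len(d.cnt) + 16]
21. n10.off = "qx"  ["qx"]
22. n10.cnt = true  [b.wid > 7]
23. n14.wid = -2  [terminal]
24. n15.val = true  [terminal]
25. n13.live = 8  [b.wid + 10]
26. n13.off = "pr"  ["pr"]
27. n13.cnt = true  [h.val == true]
28. n8.idx = 6  [len(S₀.off) + 4]
29. n17.tag = 30  [30]
30. n17.ok = "uq"  ["uq"]
31. n17.lab = 26  [26]
32. n18.env = false  [terminal]
33. n19.wid = 3  [terminal]
34. n17.idx = 6  [b.wid + 3]
35. n16.live = 27  [A.idx + 21]
36. n16.off = "xp"  ["xp"]
37. n16.cnt = false  [A.idx > 6]
38. n7.live = 14  [A.idx * 2 + 2]
39. n7.off = "uxp"  ["u" ++ S₁.off]
40. n7.cnt = true  [S₁.cnt == false]
41. n20.env = false  [terminal]
42. n1.env = false  [false]
43. n1.depth = -2  [-2]
44. n22.env = false  [terminal]
45. n23.env = false  [terminal]
46. n24.env = true  [terminal]
47. n21.live = 4  [4]
48. n21.off = "rm"  ["rm"]
49. n21.cnt = false  [c₀.env == true]
50. n0.live = -9  [S₁.live - 13]
51. n0.off = "ku"  ["ku"]
52. n0.cnt = true  [B.depth == -2]

27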